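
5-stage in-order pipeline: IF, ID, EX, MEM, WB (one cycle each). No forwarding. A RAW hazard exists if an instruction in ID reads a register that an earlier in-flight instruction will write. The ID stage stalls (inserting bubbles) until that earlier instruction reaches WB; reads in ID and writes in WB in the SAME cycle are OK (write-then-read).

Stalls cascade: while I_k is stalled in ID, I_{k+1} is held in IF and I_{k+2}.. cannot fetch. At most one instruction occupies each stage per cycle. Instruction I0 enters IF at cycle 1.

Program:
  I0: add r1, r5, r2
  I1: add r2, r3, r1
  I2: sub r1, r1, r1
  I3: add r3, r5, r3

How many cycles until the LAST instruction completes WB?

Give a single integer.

I0 add r1 <- r5,r2: IF@1 ID@2 stall=0 (-) EX@3 MEM@4 WB@5
I1 add r2 <- r3,r1: IF@2 ID@3 stall=2 (RAW on I0.r1 (WB@5)) EX@6 MEM@7 WB@8
I2 sub r1 <- r1,r1: IF@3 ID@6 stall=0 (-) EX@7 MEM@8 WB@9
I3 add r3 <- r5,r3: IF@6 ID@7 stall=0 (-) EX@8 MEM@9 WB@10

Answer: 10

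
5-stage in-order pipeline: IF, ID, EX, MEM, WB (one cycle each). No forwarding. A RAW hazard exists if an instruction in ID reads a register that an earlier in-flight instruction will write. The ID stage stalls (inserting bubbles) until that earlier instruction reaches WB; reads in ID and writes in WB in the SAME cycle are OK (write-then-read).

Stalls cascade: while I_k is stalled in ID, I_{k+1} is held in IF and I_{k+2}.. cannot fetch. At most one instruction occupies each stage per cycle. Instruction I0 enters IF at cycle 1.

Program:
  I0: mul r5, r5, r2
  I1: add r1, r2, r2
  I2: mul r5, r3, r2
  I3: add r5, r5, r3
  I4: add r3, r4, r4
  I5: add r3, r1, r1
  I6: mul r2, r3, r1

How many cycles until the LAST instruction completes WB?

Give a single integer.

Answer: 15

Derivation:
I0 mul r5 <- r5,r2: IF@1 ID@2 stall=0 (-) EX@3 MEM@4 WB@5
I1 add r1 <- r2,r2: IF@2 ID@3 stall=0 (-) EX@4 MEM@5 WB@6
I2 mul r5 <- r3,r2: IF@3 ID@4 stall=0 (-) EX@5 MEM@6 WB@7
I3 add r5 <- r5,r3: IF@4 ID@5 stall=2 (RAW on I2.r5 (WB@7)) EX@8 MEM@9 WB@10
I4 add r3 <- r4,r4: IF@5 ID@8 stall=0 (-) EX@9 MEM@10 WB@11
I5 add r3 <- r1,r1: IF@8 ID@9 stall=0 (-) EX@10 MEM@11 WB@12
I6 mul r2 <- r3,r1: IF@9 ID@10 stall=2 (RAW on I5.r3 (WB@12)) EX@13 MEM@14 WB@15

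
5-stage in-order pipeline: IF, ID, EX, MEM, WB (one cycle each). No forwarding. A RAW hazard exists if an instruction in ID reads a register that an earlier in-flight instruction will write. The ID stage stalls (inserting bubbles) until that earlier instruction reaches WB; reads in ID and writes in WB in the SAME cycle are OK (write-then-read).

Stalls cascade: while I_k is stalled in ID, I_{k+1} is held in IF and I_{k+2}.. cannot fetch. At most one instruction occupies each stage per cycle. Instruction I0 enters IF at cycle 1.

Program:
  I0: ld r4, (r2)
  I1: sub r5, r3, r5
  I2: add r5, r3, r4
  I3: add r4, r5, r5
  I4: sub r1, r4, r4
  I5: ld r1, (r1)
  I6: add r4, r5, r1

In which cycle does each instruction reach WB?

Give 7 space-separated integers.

Answer: 5 6 8 11 14 17 20

Derivation:
I0 ld r4 <- r2: IF@1 ID@2 stall=0 (-) EX@3 MEM@4 WB@5
I1 sub r5 <- r3,r5: IF@2 ID@3 stall=0 (-) EX@4 MEM@5 WB@6
I2 add r5 <- r3,r4: IF@3 ID@4 stall=1 (RAW on I0.r4 (WB@5)) EX@6 MEM@7 WB@8
I3 add r4 <- r5,r5: IF@4 ID@6 stall=2 (RAW on I2.r5 (WB@8)) EX@9 MEM@10 WB@11
I4 sub r1 <- r4,r4: IF@6 ID@9 stall=2 (RAW on I3.r4 (WB@11)) EX@12 MEM@13 WB@14
I5 ld r1 <- r1: IF@9 ID@12 stall=2 (RAW on I4.r1 (WB@14)) EX@15 MEM@16 WB@17
I6 add r4 <- r5,r1: IF@12 ID@15 stall=2 (RAW on I5.r1 (WB@17)) EX@18 MEM@19 WB@20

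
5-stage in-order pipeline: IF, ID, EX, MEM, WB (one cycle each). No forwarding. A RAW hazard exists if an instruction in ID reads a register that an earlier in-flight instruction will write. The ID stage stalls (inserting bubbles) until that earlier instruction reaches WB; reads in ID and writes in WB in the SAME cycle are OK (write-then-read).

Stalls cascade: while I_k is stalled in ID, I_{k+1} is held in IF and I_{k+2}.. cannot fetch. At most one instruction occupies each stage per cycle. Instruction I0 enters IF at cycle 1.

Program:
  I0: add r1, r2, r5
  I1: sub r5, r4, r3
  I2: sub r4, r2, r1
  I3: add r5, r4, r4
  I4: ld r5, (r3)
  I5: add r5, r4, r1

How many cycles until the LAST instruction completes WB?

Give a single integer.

Answer: 13

Derivation:
I0 add r1 <- r2,r5: IF@1 ID@2 stall=0 (-) EX@3 MEM@4 WB@5
I1 sub r5 <- r4,r3: IF@2 ID@3 stall=0 (-) EX@4 MEM@5 WB@6
I2 sub r4 <- r2,r1: IF@3 ID@4 stall=1 (RAW on I0.r1 (WB@5)) EX@6 MEM@7 WB@8
I3 add r5 <- r4,r4: IF@4 ID@6 stall=2 (RAW on I2.r4 (WB@8)) EX@9 MEM@10 WB@11
I4 ld r5 <- r3: IF@6 ID@9 stall=0 (-) EX@10 MEM@11 WB@12
I5 add r5 <- r4,r1: IF@9 ID@10 stall=0 (-) EX@11 MEM@12 WB@13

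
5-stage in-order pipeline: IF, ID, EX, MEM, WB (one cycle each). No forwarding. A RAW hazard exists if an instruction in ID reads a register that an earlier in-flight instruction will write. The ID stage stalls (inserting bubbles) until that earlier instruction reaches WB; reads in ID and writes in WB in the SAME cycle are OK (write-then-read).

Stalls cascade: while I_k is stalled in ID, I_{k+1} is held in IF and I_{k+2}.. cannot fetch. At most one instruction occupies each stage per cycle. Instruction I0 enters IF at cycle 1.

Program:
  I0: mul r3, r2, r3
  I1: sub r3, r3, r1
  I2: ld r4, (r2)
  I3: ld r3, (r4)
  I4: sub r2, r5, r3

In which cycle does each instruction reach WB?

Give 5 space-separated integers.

Answer: 5 8 9 12 15

Derivation:
I0 mul r3 <- r2,r3: IF@1 ID@2 stall=0 (-) EX@3 MEM@4 WB@5
I1 sub r3 <- r3,r1: IF@2 ID@3 stall=2 (RAW on I0.r3 (WB@5)) EX@6 MEM@7 WB@8
I2 ld r4 <- r2: IF@3 ID@6 stall=0 (-) EX@7 MEM@8 WB@9
I3 ld r3 <- r4: IF@6 ID@7 stall=2 (RAW on I2.r4 (WB@9)) EX@10 MEM@11 WB@12
I4 sub r2 <- r5,r3: IF@7 ID@10 stall=2 (RAW on I3.r3 (WB@12)) EX@13 MEM@14 WB@15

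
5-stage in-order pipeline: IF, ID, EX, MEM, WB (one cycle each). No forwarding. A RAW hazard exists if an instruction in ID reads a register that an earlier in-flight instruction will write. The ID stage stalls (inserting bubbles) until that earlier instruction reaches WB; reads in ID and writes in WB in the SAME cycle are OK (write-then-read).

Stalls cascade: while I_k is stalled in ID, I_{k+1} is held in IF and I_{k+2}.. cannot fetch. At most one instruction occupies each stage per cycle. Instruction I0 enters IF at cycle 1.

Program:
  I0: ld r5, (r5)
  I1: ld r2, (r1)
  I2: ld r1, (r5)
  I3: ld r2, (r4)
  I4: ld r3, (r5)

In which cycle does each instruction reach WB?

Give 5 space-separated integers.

I0 ld r5 <- r5: IF@1 ID@2 stall=0 (-) EX@3 MEM@4 WB@5
I1 ld r2 <- r1: IF@2 ID@3 stall=0 (-) EX@4 MEM@5 WB@6
I2 ld r1 <- r5: IF@3 ID@4 stall=1 (RAW on I0.r5 (WB@5)) EX@6 MEM@7 WB@8
I3 ld r2 <- r4: IF@4 ID@6 stall=0 (-) EX@7 MEM@8 WB@9
I4 ld r3 <- r5: IF@6 ID@7 stall=0 (-) EX@8 MEM@9 WB@10

Answer: 5 6 8 9 10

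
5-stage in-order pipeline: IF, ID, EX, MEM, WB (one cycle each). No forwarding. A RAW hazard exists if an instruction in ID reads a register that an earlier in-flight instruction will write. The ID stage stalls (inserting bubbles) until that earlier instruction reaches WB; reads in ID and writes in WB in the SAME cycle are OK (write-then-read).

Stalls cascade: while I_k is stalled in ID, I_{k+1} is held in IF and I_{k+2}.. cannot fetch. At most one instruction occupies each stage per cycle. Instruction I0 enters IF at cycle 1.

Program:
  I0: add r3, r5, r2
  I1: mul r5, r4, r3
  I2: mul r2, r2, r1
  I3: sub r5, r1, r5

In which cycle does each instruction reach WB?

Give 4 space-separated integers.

Answer: 5 8 9 11

Derivation:
I0 add r3 <- r5,r2: IF@1 ID@2 stall=0 (-) EX@3 MEM@4 WB@5
I1 mul r5 <- r4,r3: IF@2 ID@3 stall=2 (RAW on I0.r3 (WB@5)) EX@6 MEM@7 WB@8
I2 mul r2 <- r2,r1: IF@3 ID@6 stall=0 (-) EX@7 MEM@8 WB@9
I3 sub r5 <- r1,r5: IF@6 ID@7 stall=1 (RAW on I1.r5 (WB@8)) EX@9 MEM@10 WB@11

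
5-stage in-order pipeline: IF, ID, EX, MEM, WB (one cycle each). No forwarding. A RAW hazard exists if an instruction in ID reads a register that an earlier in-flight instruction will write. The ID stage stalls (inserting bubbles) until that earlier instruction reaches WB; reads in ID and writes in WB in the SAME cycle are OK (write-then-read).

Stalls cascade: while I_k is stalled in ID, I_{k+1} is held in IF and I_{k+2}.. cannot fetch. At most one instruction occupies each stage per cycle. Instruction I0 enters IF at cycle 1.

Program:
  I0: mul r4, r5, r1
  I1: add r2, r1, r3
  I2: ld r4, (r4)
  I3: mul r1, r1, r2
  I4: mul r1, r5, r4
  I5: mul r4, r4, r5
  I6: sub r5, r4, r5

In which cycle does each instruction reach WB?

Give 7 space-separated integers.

Answer: 5 6 8 9 11 12 15

Derivation:
I0 mul r4 <- r5,r1: IF@1 ID@2 stall=0 (-) EX@3 MEM@4 WB@5
I1 add r2 <- r1,r3: IF@2 ID@3 stall=0 (-) EX@4 MEM@5 WB@6
I2 ld r4 <- r4: IF@3 ID@4 stall=1 (RAW on I0.r4 (WB@5)) EX@6 MEM@7 WB@8
I3 mul r1 <- r1,r2: IF@4 ID@6 stall=0 (-) EX@7 MEM@8 WB@9
I4 mul r1 <- r5,r4: IF@6 ID@7 stall=1 (RAW on I2.r4 (WB@8)) EX@9 MEM@10 WB@11
I5 mul r4 <- r4,r5: IF@7 ID@9 stall=0 (-) EX@10 MEM@11 WB@12
I6 sub r5 <- r4,r5: IF@9 ID@10 stall=2 (RAW on I5.r4 (WB@12)) EX@13 MEM@14 WB@15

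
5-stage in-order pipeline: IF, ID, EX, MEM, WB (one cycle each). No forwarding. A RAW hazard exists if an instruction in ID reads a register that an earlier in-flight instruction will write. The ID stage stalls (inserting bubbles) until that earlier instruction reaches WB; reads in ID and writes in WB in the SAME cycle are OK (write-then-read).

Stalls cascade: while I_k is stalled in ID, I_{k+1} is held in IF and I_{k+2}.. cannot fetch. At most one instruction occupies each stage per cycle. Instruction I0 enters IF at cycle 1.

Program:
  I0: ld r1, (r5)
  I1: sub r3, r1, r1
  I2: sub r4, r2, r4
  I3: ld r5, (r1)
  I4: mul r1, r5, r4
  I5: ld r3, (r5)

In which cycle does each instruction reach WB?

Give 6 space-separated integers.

I0 ld r1 <- r5: IF@1 ID@2 stall=0 (-) EX@3 MEM@4 WB@5
I1 sub r3 <- r1,r1: IF@2 ID@3 stall=2 (RAW on I0.r1 (WB@5)) EX@6 MEM@7 WB@8
I2 sub r4 <- r2,r4: IF@3 ID@6 stall=0 (-) EX@7 MEM@8 WB@9
I3 ld r5 <- r1: IF@6 ID@7 stall=0 (-) EX@8 MEM@9 WB@10
I4 mul r1 <- r5,r4: IF@7 ID@8 stall=2 (RAW on I3.r5 (WB@10)) EX@11 MEM@12 WB@13
I5 ld r3 <- r5: IF@8 ID@11 stall=0 (-) EX@12 MEM@13 WB@14

Answer: 5 8 9 10 13 14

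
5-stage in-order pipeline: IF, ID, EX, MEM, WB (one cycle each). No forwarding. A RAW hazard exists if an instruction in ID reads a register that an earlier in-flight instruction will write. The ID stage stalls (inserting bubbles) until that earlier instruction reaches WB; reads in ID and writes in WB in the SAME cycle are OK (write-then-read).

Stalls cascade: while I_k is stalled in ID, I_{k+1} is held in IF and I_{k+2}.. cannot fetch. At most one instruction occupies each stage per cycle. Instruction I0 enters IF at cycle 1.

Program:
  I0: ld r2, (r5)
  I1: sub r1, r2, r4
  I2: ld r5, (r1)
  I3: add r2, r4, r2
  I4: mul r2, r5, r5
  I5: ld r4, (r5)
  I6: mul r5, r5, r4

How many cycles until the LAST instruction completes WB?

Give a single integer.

Answer: 18

Derivation:
I0 ld r2 <- r5: IF@1 ID@2 stall=0 (-) EX@3 MEM@4 WB@5
I1 sub r1 <- r2,r4: IF@2 ID@3 stall=2 (RAW on I0.r2 (WB@5)) EX@6 MEM@7 WB@8
I2 ld r5 <- r1: IF@3 ID@6 stall=2 (RAW on I1.r1 (WB@8)) EX@9 MEM@10 WB@11
I3 add r2 <- r4,r2: IF@6 ID@9 stall=0 (-) EX@10 MEM@11 WB@12
I4 mul r2 <- r5,r5: IF@9 ID@10 stall=1 (RAW on I2.r5 (WB@11)) EX@12 MEM@13 WB@14
I5 ld r4 <- r5: IF@10 ID@12 stall=0 (-) EX@13 MEM@14 WB@15
I6 mul r5 <- r5,r4: IF@12 ID@13 stall=2 (RAW on I5.r4 (WB@15)) EX@16 MEM@17 WB@18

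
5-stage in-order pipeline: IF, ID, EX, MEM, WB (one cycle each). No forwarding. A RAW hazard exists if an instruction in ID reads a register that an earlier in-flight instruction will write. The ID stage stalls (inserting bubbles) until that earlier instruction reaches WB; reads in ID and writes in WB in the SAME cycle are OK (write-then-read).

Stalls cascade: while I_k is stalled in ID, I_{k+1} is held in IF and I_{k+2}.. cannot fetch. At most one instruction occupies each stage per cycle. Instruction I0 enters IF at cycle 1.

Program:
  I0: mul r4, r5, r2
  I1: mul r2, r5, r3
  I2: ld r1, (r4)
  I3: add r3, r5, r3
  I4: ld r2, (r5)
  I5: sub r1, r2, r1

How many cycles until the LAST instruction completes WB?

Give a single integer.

I0 mul r4 <- r5,r2: IF@1 ID@2 stall=0 (-) EX@3 MEM@4 WB@5
I1 mul r2 <- r5,r3: IF@2 ID@3 stall=0 (-) EX@4 MEM@5 WB@6
I2 ld r1 <- r4: IF@3 ID@4 stall=1 (RAW on I0.r4 (WB@5)) EX@6 MEM@7 WB@8
I3 add r3 <- r5,r3: IF@4 ID@6 stall=0 (-) EX@7 MEM@8 WB@9
I4 ld r2 <- r5: IF@6 ID@7 stall=0 (-) EX@8 MEM@9 WB@10
I5 sub r1 <- r2,r1: IF@7 ID@8 stall=2 (RAW on I4.r2 (WB@10)) EX@11 MEM@12 WB@13

Answer: 13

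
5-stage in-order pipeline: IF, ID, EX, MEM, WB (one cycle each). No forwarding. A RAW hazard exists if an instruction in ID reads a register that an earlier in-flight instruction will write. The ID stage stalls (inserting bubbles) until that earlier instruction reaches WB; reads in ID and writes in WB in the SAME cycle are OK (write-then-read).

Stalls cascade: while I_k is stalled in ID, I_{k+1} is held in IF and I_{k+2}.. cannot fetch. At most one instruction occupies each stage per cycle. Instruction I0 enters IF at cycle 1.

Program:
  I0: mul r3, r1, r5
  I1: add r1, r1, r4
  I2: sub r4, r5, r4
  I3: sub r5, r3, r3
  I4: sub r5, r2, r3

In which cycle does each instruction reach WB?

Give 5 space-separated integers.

Answer: 5 6 7 8 9

Derivation:
I0 mul r3 <- r1,r5: IF@1 ID@2 stall=0 (-) EX@3 MEM@4 WB@5
I1 add r1 <- r1,r4: IF@2 ID@3 stall=0 (-) EX@4 MEM@5 WB@6
I2 sub r4 <- r5,r4: IF@3 ID@4 stall=0 (-) EX@5 MEM@6 WB@7
I3 sub r5 <- r3,r3: IF@4 ID@5 stall=0 (-) EX@6 MEM@7 WB@8
I4 sub r5 <- r2,r3: IF@5 ID@6 stall=0 (-) EX@7 MEM@8 WB@9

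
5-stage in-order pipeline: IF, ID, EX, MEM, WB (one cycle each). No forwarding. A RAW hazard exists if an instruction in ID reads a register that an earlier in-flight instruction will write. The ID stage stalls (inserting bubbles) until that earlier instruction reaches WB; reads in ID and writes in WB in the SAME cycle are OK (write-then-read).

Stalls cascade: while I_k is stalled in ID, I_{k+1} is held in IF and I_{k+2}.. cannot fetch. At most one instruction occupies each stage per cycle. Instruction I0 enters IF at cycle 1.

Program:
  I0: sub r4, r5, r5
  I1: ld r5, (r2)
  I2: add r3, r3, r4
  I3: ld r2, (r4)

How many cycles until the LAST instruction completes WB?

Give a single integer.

I0 sub r4 <- r5,r5: IF@1 ID@2 stall=0 (-) EX@3 MEM@4 WB@5
I1 ld r5 <- r2: IF@2 ID@3 stall=0 (-) EX@4 MEM@5 WB@6
I2 add r3 <- r3,r4: IF@3 ID@4 stall=1 (RAW on I0.r4 (WB@5)) EX@6 MEM@7 WB@8
I3 ld r2 <- r4: IF@4 ID@6 stall=0 (-) EX@7 MEM@8 WB@9

Answer: 9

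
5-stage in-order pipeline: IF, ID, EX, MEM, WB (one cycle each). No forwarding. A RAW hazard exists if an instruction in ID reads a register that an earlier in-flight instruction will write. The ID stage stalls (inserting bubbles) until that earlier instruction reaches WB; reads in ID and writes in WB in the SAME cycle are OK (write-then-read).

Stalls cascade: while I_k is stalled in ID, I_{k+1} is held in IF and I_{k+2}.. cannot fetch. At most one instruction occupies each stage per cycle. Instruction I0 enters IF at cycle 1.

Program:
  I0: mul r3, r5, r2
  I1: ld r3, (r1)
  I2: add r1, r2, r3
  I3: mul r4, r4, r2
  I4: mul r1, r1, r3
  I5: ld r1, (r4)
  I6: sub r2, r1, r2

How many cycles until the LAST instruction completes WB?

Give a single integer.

I0 mul r3 <- r5,r2: IF@1 ID@2 stall=0 (-) EX@3 MEM@4 WB@5
I1 ld r3 <- r1: IF@2 ID@3 stall=0 (-) EX@4 MEM@5 WB@6
I2 add r1 <- r2,r3: IF@3 ID@4 stall=2 (RAW on I1.r3 (WB@6)) EX@7 MEM@8 WB@9
I3 mul r4 <- r4,r2: IF@4 ID@7 stall=0 (-) EX@8 MEM@9 WB@10
I4 mul r1 <- r1,r3: IF@7 ID@8 stall=1 (RAW on I2.r1 (WB@9)) EX@10 MEM@11 WB@12
I5 ld r1 <- r4: IF@8 ID@10 stall=0 (-) EX@11 MEM@12 WB@13
I6 sub r2 <- r1,r2: IF@10 ID@11 stall=2 (RAW on I5.r1 (WB@13)) EX@14 MEM@15 WB@16

Answer: 16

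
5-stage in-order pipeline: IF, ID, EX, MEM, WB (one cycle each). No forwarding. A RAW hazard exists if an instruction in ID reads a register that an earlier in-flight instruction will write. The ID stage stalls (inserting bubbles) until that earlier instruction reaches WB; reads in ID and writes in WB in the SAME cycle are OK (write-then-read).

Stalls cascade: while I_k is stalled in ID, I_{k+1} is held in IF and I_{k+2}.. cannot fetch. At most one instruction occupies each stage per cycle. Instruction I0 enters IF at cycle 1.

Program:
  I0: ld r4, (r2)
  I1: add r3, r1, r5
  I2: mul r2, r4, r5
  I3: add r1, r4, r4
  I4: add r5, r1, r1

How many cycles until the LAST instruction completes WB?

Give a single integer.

I0 ld r4 <- r2: IF@1 ID@2 stall=0 (-) EX@3 MEM@4 WB@5
I1 add r3 <- r1,r5: IF@2 ID@3 stall=0 (-) EX@4 MEM@5 WB@6
I2 mul r2 <- r4,r5: IF@3 ID@4 stall=1 (RAW on I0.r4 (WB@5)) EX@6 MEM@7 WB@8
I3 add r1 <- r4,r4: IF@4 ID@6 stall=0 (-) EX@7 MEM@8 WB@9
I4 add r5 <- r1,r1: IF@6 ID@7 stall=2 (RAW on I3.r1 (WB@9)) EX@10 MEM@11 WB@12

Answer: 12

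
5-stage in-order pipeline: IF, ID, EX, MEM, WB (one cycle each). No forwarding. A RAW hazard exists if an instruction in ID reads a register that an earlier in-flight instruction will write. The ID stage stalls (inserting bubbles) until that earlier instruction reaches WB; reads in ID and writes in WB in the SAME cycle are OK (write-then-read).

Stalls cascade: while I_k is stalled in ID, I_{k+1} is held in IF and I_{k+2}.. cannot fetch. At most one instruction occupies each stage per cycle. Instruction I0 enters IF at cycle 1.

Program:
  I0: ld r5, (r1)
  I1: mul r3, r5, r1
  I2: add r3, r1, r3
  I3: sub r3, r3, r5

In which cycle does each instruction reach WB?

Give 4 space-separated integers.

I0 ld r5 <- r1: IF@1 ID@2 stall=0 (-) EX@3 MEM@4 WB@5
I1 mul r3 <- r5,r1: IF@2 ID@3 stall=2 (RAW on I0.r5 (WB@5)) EX@6 MEM@7 WB@8
I2 add r3 <- r1,r3: IF@3 ID@6 stall=2 (RAW on I1.r3 (WB@8)) EX@9 MEM@10 WB@11
I3 sub r3 <- r3,r5: IF@6 ID@9 stall=2 (RAW on I2.r3 (WB@11)) EX@12 MEM@13 WB@14

Answer: 5 8 11 14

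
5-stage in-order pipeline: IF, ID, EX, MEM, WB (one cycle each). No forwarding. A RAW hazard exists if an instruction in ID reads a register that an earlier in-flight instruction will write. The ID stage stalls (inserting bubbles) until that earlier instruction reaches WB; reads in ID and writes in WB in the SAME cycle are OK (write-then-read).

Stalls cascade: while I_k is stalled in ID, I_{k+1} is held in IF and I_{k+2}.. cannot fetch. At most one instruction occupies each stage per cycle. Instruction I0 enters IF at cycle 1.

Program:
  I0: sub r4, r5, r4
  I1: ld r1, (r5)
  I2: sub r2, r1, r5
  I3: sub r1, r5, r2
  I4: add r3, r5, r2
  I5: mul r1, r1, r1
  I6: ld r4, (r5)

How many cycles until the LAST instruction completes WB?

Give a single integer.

I0 sub r4 <- r5,r4: IF@1 ID@2 stall=0 (-) EX@3 MEM@4 WB@5
I1 ld r1 <- r5: IF@2 ID@3 stall=0 (-) EX@4 MEM@5 WB@6
I2 sub r2 <- r1,r5: IF@3 ID@4 stall=2 (RAW on I1.r1 (WB@6)) EX@7 MEM@8 WB@9
I3 sub r1 <- r5,r2: IF@4 ID@7 stall=2 (RAW on I2.r2 (WB@9)) EX@10 MEM@11 WB@12
I4 add r3 <- r5,r2: IF@7 ID@10 stall=0 (-) EX@11 MEM@12 WB@13
I5 mul r1 <- r1,r1: IF@10 ID@11 stall=1 (RAW on I3.r1 (WB@12)) EX@13 MEM@14 WB@15
I6 ld r4 <- r5: IF@11 ID@13 stall=0 (-) EX@14 MEM@15 WB@16

Answer: 16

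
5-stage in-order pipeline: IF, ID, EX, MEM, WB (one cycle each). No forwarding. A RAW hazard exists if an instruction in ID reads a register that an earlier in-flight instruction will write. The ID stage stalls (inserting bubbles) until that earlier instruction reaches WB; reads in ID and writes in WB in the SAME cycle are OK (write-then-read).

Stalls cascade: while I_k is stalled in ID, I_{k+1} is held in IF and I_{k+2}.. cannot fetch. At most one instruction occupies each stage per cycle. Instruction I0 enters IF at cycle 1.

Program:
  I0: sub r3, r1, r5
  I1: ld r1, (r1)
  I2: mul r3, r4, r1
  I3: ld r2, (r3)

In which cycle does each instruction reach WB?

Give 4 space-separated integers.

I0 sub r3 <- r1,r5: IF@1 ID@2 stall=0 (-) EX@3 MEM@4 WB@5
I1 ld r1 <- r1: IF@2 ID@3 stall=0 (-) EX@4 MEM@5 WB@6
I2 mul r3 <- r4,r1: IF@3 ID@4 stall=2 (RAW on I1.r1 (WB@6)) EX@7 MEM@8 WB@9
I3 ld r2 <- r3: IF@4 ID@7 stall=2 (RAW on I2.r3 (WB@9)) EX@10 MEM@11 WB@12

Answer: 5 6 9 12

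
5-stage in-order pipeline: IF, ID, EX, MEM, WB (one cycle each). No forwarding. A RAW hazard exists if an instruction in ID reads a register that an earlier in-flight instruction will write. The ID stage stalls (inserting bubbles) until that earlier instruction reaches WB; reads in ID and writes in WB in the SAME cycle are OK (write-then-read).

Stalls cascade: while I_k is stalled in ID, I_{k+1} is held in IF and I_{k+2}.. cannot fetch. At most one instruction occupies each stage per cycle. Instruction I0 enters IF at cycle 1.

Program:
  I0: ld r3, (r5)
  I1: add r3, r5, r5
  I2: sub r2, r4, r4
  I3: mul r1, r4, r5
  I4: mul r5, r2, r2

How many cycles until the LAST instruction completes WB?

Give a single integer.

I0 ld r3 <- r5: IF@1 ID@2 stall=0 (-) EX@3 MEM@4 WB@5
I1 add r3 <- r5,r5: IF@2 ID@3 stall=0 (-) EX@4 MEM@5 WB@6
I2 sub r2 <- r4,r4: IF@3 ID@4 stall=0 (-) EX@5 MEM@6 WB@7
I3 mul r1 <- r4,r5: IF@4 ID@5 stall=0 (-) EX@6 MEM@7 WB@8
I4 mul r5 <- r2,r2: IF@5 ID@6 stall=1 (RAW on I2.r2 (WB@7)) EX@8 MEM@9 WB@10

Answer: 10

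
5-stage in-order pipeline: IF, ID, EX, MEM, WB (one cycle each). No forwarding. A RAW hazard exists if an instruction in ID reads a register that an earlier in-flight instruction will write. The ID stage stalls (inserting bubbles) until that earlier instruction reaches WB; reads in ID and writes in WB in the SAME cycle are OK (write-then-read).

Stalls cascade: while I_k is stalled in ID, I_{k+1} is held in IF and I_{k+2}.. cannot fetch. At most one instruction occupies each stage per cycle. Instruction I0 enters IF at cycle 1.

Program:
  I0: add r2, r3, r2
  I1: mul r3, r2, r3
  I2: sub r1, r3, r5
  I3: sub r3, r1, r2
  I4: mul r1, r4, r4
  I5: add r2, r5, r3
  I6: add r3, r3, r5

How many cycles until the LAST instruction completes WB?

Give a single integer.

I0 add r2 <- r3,r2: IF@1 ID@2 stall=0 (-) EX@3 MEM@4 WB@5
I1 mul r3 <- r2,r3: IF@2 ID@3 stall=2 (RAW on I0.r2 (WB@5)) EX@6 MEM@7 WB@8
I2 sub r1 <- r3,r5: IF@3 ID@6 stall=2 (RAW on I1.r3 (WB@8)) EX@9 MEM@10 WB@11
I3 sub r3 <- r1,r2: IF@6 ID@9 stall=2 (RAW on I2.r1 (WB@11)) EX@12 MEM@13 WB@14
I4 mul r1 <- r4,r4: IF@9 ID@12 stall=0 (-) EX@13 MEM@14 WB@15
I5 add r2 <- r5,r3: IF@12 ID@13 stall=1 (RAW on I3.r3 (WB@14)) EX@15 MEM@16 WB@17
I6 add r3 <- r3,r5: IF@13 ID@15 stall=0 (-) EX@16 MEM@17 WB@18

Answer: 18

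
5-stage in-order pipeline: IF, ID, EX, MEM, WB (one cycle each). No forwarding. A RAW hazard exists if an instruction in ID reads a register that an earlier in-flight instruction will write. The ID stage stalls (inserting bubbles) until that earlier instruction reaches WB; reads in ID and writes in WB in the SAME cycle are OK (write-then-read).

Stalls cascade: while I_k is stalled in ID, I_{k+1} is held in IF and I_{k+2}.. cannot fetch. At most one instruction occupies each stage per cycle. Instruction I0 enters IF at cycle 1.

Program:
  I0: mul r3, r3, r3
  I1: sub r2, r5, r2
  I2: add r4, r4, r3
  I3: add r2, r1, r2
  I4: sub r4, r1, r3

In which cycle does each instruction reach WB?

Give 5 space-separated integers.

I0 mul r3 <- r3,r3: IF@1 ID@2 stall=0 (-) EX@3 MEM@4 WB@5
I1 sub r2 <- r5,r2: IF@2 ID@3 stall=0 (-) EX@4 MEM@5 WB@6
I2 add r4 <- r4,r3: IF@3 ID@4 stall=1 (RAW on I0.r3 (WB@5)) EX@6 MEM@7 WB@8
I3 add r2 <- r1,r2: IF@4 ID@6 stall=0 (-) EX@7 MEM@8 WB@9
I4 sub r4 <- r1,r3: IF@6 ID@7 stall=0 (-) EX@8 MEM@9 WB@10

Answer: 5 6 8 9 10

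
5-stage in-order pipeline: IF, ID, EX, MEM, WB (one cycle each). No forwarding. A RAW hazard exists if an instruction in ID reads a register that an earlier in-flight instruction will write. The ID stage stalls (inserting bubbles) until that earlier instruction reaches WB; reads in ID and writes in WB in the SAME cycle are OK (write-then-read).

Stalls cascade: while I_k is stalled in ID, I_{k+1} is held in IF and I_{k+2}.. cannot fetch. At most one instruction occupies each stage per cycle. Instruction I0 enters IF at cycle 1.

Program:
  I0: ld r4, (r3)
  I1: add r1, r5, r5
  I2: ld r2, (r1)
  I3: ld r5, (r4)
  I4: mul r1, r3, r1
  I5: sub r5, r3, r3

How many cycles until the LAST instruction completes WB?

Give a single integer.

Answer: 12

Derivation:
I0 ld r4 <- r3: IF@1 ID@2 stall=0 (-) EX@3 MEM@4 WB@5
I1 add r1 <- r5,r5: IF@2 ID@3 stall=0 (-) EX@4 MEM@5 WB@6
I2 ld r2 <- r1: IF@3 ID@4 stall=2 (RAW on I1.r1 (WB@6)) EX@7 MEM@8 WB@9
I3 ld r5 <- r4: IF@4 ID@7 stall=0 (-) EX@8 MEM@9 WB@10
I4 mul r1 <- r3,r1: IF@7 ID@8 stall=0 (-) EX@9 MEM@10 WB@11
I5 sub r5 <- r3,r3: IF@8 ID@9 stall=0 (-) EX@10 MEM@11 WB@12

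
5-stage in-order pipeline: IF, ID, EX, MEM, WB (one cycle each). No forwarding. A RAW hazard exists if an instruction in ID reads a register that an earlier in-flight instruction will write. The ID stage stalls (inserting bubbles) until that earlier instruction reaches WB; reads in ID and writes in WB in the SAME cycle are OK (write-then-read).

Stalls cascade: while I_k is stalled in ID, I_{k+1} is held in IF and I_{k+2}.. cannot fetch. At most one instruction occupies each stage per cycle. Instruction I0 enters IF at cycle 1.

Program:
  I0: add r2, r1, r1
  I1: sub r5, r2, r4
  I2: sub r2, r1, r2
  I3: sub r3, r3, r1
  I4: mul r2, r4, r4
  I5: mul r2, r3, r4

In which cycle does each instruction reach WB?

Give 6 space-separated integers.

I0 add r2 <- r1,r1: IF@1 ID@2 stall=0 (-) EX@3 MEM@4 WB@5
I1 sub r5 <- r2,r4: IF@2 ID@3 stall=2 (RAW on I0.r2 (WB@5)) EX@6 MEM@7 WB@8
I2 sub r2 <- r1,r2: IF@3 ID@6 stall=0 (-) EX@7 MEM@8 WB@9
I3 sub r3 <- r3,r1: IF@6 ID@7 stall=0 (-) EX@8 MEM@9 WB@10
I4 mul r2 <- r4,r4: IF@7 ID@8 stall=0 (-) EX@9 MEM@10 WB@11
I5 mul r2 <- r3,r4: IF@8 ID@9 stall=1 (RAW on I3.r3 (WB@10)) EX@11 MEM@12 WB@13

Answer: 5 8 9 10 11 13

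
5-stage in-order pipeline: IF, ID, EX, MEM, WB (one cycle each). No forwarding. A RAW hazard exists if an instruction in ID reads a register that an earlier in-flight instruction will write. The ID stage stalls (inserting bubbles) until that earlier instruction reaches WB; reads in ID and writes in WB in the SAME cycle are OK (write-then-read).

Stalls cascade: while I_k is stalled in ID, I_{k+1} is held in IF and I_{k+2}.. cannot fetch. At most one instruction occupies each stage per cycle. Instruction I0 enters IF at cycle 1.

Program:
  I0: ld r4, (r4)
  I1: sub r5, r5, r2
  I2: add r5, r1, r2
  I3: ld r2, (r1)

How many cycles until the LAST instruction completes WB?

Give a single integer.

Answer: 8

Derivation:
I0 ld r4 <- r4: IF@1 ID@2 stall=0 (-) EX@3 MEM@4 WB@5
I1 sub r5 <- r5,r2: IF@2 ID@3 stall=0 (-) EX@4 MEM@5 WB@6
I2 add r5 <- r1,r2: IF@3 ID@4 stall=0 (-) EX@5 MEM@6 WB@7
I3 ld r2 <- r1: IF@4 ID@5 stall=0 (-) EX@6 MEM@7 WB@8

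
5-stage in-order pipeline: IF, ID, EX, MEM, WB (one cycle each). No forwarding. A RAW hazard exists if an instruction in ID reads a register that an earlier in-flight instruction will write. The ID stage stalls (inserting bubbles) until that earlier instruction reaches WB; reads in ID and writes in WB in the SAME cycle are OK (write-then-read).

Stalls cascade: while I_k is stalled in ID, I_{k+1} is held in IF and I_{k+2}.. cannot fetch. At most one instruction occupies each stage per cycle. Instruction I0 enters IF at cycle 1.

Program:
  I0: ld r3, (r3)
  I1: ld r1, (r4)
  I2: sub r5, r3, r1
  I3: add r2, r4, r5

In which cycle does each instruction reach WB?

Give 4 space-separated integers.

I0 ld r3 <- r3: IF@1 ID@2 stall=0 (-) EX@3 MEM@4 WB@5
I1 ld r1 <- r4: IF@2 ID@3 stall=0 (-) EX@4 MEM@5 WB@6
I2 sub r5 <- r3,r1: IF@3 ID@4 stall=2 (RAW on I1.r1 (WB@6)) EX@7 MEM@8 WB@9
I3 add r2 <- r4,r5: IF@4 ID@7 stall=2 (RAW on I2.r5 (WB@9)) EX@10 MEM@11 WB@12

Answer: 5 6 9 12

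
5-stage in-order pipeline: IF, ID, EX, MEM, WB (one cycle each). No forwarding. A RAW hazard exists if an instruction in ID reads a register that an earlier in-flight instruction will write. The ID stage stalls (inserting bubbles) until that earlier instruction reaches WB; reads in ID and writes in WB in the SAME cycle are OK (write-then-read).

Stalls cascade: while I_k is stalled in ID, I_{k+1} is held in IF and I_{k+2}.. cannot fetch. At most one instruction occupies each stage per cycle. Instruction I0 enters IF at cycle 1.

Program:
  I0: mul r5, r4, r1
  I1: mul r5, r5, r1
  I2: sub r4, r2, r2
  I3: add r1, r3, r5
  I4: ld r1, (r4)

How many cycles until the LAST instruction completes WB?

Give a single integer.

Answer: 12

Derivation:
I0 mul r5 <- r4,r1: IF@1 ID@2 stall=0 (-) EX@3 MEM@4 WB@5
I1 mul r5 <- r5,r1: IF@2 ID@3 stall=2 (RAW on I0.r5 (WB@5)) EX@6 MEM@7 WB@8
I2 sub r4 <- r2,r2: IF@3 ID@6 stall=0 (-) EX@7 MEM@8 WB@9
I3 add r1 <- r3,r5: IF@6 ID@7 stall=1 (RAW on I1.r5 (WB@8)) EX@9 MEM@10 WB@11
I4 ld r1 <- r4: IF@7 ID@9 stall=0 (-) EX@10 MEM@11 WB@12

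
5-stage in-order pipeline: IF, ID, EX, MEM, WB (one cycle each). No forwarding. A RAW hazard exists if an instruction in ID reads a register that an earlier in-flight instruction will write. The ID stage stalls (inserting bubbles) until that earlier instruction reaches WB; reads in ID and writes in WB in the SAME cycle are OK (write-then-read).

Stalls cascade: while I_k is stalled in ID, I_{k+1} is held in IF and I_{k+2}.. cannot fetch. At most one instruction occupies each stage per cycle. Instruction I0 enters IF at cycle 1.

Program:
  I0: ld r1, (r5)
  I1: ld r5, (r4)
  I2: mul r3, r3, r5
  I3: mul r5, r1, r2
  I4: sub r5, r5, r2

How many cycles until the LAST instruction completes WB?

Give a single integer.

Answer: 13

Derivation:
I0 ld r1 <- r5: IF@1 ID@2 stall=0 (-) EX@3 MEM@4 WB@5
I1 ld r5 <- r4: IF@2 ID@3 stall=0 (-) EX@4 MEM@5 WB@6
I2 mul r3 <- r3,r5: IF@3 ID@4 stall=2 (RAW on I1.r5 (WB@6)) EX@7 MEM@8 WB@9
I3 mul r5 <- r1,r2: IF@4 ID@7 stall=0 (-) EX@8 MEM@9 WB@10
I4 sub r5 <- r5,r2: IF@7 ID@8 stall=2 (RAW on I3.r5 (WB@10)) EX@11 MEM@12 WB@13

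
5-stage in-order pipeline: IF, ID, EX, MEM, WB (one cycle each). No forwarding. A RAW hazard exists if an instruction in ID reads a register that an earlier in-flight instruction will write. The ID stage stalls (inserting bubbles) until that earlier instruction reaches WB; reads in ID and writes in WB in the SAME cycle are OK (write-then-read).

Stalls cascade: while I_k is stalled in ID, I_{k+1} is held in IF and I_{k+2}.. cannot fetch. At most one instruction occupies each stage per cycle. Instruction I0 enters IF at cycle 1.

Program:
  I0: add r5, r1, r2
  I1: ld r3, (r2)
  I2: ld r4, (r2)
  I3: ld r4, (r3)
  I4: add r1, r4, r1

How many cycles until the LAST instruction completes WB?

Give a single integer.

I0 add r5 <- r1,r2: IF@1 ID@2 stall=0 (-) EX@3 MEM@4 WB@5
I1 ld r3 <- r2: IF@2 ID@3 stall=0 (-) EX@4 MEM@5 WB@6
I2 ld r4 <- r2: IF@3 ID@4 stall=0 (-) EX@5 MEM@6 WB@7
I3 ld r4 <- r3: IF@4 ID@5 stall=1 (RAW on I1.r3 (WB@6)) EX@7 MEM@8 WB@9
I4 add r1 <- r4,r1: IF@5 ID@7 stall=2 (RAW on I3.r4 (WB@9)) EX@10 MEM@11 WB@12

Answer: 12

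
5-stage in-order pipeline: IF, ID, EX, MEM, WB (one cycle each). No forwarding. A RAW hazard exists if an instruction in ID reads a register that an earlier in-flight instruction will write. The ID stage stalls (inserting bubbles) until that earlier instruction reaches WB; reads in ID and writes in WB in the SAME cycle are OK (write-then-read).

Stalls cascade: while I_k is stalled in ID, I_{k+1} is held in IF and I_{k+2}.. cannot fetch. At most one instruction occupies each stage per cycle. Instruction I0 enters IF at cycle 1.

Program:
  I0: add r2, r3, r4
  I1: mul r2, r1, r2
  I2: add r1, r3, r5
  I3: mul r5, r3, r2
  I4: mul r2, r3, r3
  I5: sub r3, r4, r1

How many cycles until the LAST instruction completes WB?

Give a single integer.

I0 add r2 <- r3,r4: IF@1 ID@2 stall=0 (-) EX@3 MEM@4 WB@5
I1 mul r2 <- r1,r2: IF@2 ID@3 stall=2 (RAW on I0.r2 (WB@5)) EX@6 MEM@7 WB@8
I2 add r1 <- r3,r5: IF@3 ID@6 stall=0 (-) EX@7 MEM@8 WB@9
I3 mul r5 <- r3,r2: IF@6 ID@7 stall=1 (RAW on I1.r2 (WB@8)) EX@9 MEM@10 WB@11
I4 mul r2 <- r3,r3: IF@7 ID@9 stall=0 (-) EX@10 MEM@11 WB@12
I5 sub r3 <- r4,r1: IF@9 ID@10 stall=0 (-) EX@11 MEM@12 WB@13

Answer: 13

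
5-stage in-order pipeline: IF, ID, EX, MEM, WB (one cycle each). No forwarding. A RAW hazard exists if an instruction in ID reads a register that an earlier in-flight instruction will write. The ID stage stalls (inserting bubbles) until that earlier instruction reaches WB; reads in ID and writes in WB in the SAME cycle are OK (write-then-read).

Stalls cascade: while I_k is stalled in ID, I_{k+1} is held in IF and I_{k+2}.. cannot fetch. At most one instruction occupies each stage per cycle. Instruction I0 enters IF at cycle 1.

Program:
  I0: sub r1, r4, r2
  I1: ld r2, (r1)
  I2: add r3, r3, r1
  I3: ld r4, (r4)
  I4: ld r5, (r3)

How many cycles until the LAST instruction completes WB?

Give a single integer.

I0 sub r1 <- r4,r2: IF@1 ID@2 stall=0 (-) EX@3 MEM@4 WB@5
I1 ld r2 <- r1: IF@2 ID@3 stall=2 (RAW on I0.r1 (WB@5)) EX@6 MEM@7 WB@8
I2 add r3 <- r3,r1: IF@3 ID@6 stall=0 (-) EX@7 MEM@8 WB@9
I3 ld r4 <- r4: IF@6 ID@7 stall=0 (-) EX@8 MEM@9 WB@10
I4 ld r5 <- r3: IF@7 ID@8 stall=1 (RAW on I2.r3 (WB@9)) EX@10 MEM@11 WB@12

Answer: 12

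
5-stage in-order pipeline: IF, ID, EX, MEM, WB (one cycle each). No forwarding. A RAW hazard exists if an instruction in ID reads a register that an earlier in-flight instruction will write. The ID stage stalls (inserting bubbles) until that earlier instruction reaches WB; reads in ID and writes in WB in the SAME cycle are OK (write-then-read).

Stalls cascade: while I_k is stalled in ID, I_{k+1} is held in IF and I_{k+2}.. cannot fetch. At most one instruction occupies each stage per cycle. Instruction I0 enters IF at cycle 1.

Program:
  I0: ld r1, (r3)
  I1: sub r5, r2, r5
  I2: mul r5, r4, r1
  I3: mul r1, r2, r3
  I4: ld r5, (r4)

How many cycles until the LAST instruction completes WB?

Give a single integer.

I0 ld r1 <- r3: IF@1 ID@2 stall=0 (-) EX@3 MEM@4 WB@5
I1 sub r5 <- r2,r5: IF@2 ID@3 stall=0 (-) EX@4 MEM@5 WB@6
I2 mul r5 <- r4,r1: IF@3 ID@4 stall=1 (RAW on I0.r1 (WB@5)) EX@6 MEM@7 WB@8
I3 mul r1 <- r2,r3: IF@4 ID@6 stall=0 (-) EX@7 MEM@8 WB@9
I4 ld r5 <- r4: IF@6 ID@7 stall=0 (-) EX@8 MEM@9 WB@10

Answer: 10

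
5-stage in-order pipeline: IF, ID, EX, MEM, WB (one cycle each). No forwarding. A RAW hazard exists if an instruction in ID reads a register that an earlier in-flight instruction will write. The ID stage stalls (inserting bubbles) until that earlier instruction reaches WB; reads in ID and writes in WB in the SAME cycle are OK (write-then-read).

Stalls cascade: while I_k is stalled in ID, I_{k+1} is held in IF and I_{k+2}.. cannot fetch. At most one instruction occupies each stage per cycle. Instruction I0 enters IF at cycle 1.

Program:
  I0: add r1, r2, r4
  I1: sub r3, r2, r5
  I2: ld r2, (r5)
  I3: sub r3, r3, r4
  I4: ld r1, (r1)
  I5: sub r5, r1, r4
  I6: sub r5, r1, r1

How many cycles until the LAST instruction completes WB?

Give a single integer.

Answer: 14

Derivation:
I0 add r1 <- r2,r4: IF@1 ID@2 stall=0 (-) EX@3 MEM@4 WB@5
I1 sub r3 <- r2,r5: IF@2 ID@3 stall=0 (-) EX@4 MEM@5 WB@6
I2 ld r2 <- r5: IF@3 ID@4 stall=0 (-) EX@5 MEM@6 WB@7
I3 sub r3 <- r3,r4: IF@4 ID@5 stall=1 (RAW on I1.r3 (WB@6)) EX@7 MEM@8 WB@9
I4 ld r1 <- r1: IF@5 ID@7 stall=0 (-) EX@8 MEM@9 WB@10
I5 sub r5 <- r1,r4: IF@7 ID@8 stall=2 (RAW on I4.r1 (WB@10)) EX@11 MEM@12 WB@13
I6 sub r5 <- r1,r1: IF@8 ID@11 stall=0 (-) EX@12 MEM@13 WB@14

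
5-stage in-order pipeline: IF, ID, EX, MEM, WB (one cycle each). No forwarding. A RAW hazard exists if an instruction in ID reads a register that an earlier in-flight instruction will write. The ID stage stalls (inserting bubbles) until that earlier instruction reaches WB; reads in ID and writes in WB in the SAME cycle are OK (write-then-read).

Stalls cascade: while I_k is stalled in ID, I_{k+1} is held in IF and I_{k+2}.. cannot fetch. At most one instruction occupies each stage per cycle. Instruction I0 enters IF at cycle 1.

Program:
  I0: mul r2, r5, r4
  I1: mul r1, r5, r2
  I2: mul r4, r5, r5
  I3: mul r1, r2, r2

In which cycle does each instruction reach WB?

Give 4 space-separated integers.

I0 mul r2 <- r5,r4: IF@1 ID@2 stall=0 (-) EX@3 MEM@4 WB@5
I1 mul r1 <- r5,r2: IF@2 ID@3 stall=2 (RAW on I0.r2 (WB@5)) EX@6 MEM@7 WB@8
I2 mul r4 <- r5,r5: IF@3 ID@6 stall=0 (-) EX@7 MEM@8 WB@9
I3 mul r1 <- r2,r2: IF@6 ID@7 stall=0 (-) EX@8 MEM@9 WB@10

Answer: 5 8 9 10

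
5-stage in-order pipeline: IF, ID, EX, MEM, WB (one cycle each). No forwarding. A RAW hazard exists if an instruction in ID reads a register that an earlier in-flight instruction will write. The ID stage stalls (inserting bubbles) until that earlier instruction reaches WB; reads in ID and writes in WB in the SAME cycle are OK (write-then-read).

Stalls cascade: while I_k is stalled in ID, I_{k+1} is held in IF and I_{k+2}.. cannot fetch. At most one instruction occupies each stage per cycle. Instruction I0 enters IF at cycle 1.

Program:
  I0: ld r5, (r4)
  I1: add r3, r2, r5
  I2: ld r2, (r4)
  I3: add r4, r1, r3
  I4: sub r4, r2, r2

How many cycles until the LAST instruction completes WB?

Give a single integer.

I0 ld r5 <- r4: IF@1 ID@2 stall=0 (-) EX@3 MEM@4 WB@5
I1 add r3 <- r2,r5: IF@2 ID@3 stall=2 (RAW on I0.r5 (WB@5)) EX@6 MEM@7 WB@8
I2 ld r2 <- r4: IF@3 ID@6 stall=0 (-) EX@7 MEM@8 WB@9
I3 add r4 <- r1,r3: IF@6 ID@7 stall=1 (RAW on I1.r3 (WB@8)) EX@9 MEM@10 WB@11
I4 sub r4 <- r2,r2: IF@7 ID@9 stall=0 (-) EX@10 MEM@11 WB@12

Answer: 12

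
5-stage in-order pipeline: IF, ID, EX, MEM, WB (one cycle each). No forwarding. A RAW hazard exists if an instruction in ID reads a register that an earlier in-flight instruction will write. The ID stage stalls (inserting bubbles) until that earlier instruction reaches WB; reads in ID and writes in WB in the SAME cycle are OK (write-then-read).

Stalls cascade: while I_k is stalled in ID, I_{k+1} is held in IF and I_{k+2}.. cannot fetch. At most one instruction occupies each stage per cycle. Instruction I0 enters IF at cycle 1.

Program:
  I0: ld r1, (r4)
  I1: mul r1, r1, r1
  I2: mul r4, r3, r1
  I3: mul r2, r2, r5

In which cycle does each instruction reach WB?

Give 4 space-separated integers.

Answer: 5 8 11 12

Derivation:
I0 ld r1 <- r4: IF@1 ID@2 stall=0 (-) EX@3 MEM@4 WB@5
I1 mul r1 <- r1,r1: IF@2 ID@3 stall=2 (RAW on I0.r1 (WB@5)) EX@6 MEM@7 WB@8
I2 mul r4 <- r3,r1: IF@3 ID@6 stall=2 (RAW on I1.r1 (WB@8)) EX@9 MEM@10 WB@11
I3 mul r2 <- r2,r5: IF@6 ID@9 stall=0 (-) EX@10 MEM@11 WB@12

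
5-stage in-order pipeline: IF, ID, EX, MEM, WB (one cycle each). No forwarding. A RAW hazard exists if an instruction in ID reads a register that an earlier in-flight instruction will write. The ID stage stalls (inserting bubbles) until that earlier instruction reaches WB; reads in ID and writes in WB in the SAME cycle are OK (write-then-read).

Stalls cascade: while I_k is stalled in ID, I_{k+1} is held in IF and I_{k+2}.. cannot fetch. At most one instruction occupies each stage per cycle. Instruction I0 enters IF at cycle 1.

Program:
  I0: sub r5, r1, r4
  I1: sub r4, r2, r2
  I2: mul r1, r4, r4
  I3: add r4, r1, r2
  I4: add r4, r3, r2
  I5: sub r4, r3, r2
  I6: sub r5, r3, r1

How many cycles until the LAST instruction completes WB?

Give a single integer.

Answer: 15

Derivation:
I0 sub r5 <- r1,r4: IF@1 ID@2 stall=0 (-) EX@3 MEM@4 WB@5
I1 sub r4 <- r2,r2: IF@2 ID@3 stall=0 (-) EX@4 MEM@5 WB@6
I2 mul r1 <- r4,r4: IF@3 ID@4 stall=2 (RAW on I1.r4 (WB@6)) EX@7 MEM@8 WB@9
I3 add r4 <- r1,r2: IF@4 ID@7 stall=2 (RAW on I2.r1 (WB@9)) EX@10 MEM@11 WB@12
I4 add r4 <- r3,r2: IF@7 ID@10 stall=0 (-) EX@11 MEM@12 WB@13
I5 sub r4 <- r3,r2: IF@10 ID@11 stall=0 (-) EX@12 MEM@13 WB@14
I6 sub r5 <- r3,r1: IF@11 ID@12 stall=0 (-) EX@13 MEM@14 WB@15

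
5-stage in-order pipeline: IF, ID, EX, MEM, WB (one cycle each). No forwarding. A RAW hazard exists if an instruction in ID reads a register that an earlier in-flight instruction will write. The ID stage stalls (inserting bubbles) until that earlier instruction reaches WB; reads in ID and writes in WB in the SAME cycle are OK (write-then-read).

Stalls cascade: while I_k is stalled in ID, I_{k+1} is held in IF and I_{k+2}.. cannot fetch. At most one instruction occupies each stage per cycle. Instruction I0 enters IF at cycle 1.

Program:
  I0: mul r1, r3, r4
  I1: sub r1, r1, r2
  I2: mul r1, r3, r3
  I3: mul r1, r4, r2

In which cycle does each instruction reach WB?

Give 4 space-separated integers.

I0 mul r1 <- r3,r4: IF@1 ID@2 stall=0 (-) EX@3 MEM@4 WB@5
I1 sub r1 <- r1,r2: IF@2 ID@3 stall=2 (RAW on I0.r1 (WB@5)) EX@6 MEM@7 WB@8
I2 mul r1 <- r3,r3: IF@3 ID@6 stall=0 (-) EX@7 MEM@8 WB@9
I3 mul r1 <- r4,r2: IF@6 ID@7 stall=0 (-) EX@8 MEM@9 WB@10

Answer: 5 8 9 10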